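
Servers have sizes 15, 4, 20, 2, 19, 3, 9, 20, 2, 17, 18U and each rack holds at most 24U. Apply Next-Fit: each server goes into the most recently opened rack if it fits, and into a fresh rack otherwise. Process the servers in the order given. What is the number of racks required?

7 racks

15U → rack 1 (remaining 9U)
4U → rack 1 (remaining 5U)
20U → rack 2 (remaining 4U)
2U → rack 2 (remaining 2U)
19U → rack 3 (remaining 5U)
3U → rack 3 (remaining 2U)
9U → rack 4 (remaining 15U)
20U → rack 5 (remaining 4U)
2U → rack 5 (remaining 2U)
17U → rack 6 (remaining 7U)
18U → rack 7 (remaining 6U)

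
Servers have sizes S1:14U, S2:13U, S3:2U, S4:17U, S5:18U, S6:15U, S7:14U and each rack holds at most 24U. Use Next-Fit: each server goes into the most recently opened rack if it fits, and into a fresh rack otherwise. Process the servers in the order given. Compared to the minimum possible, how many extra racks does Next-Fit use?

Next-Fit: [14] [13,2] [17] [18] [15] [14] → 6 racks.
6 servers exceed 12U (half the capacity), and no two of those can share a rack, so at least 6 racks are needed.
So 6 is already optimal.

0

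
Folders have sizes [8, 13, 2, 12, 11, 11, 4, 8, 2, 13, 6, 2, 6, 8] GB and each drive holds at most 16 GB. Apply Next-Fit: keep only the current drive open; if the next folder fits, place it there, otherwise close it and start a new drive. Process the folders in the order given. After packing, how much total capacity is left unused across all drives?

38

8 GB → drive 1 (remaining 8 GB)
13 GB → drive 2 (remaining 3 GB)
2 GB → drive 2 (remaining 1 GB)
12 GB → drive 3 (remaining 4 GB)
11 GB → drive 4 (remaining 5 GB)
11 GB → drive 5 (remaining 5 GB)
4 GB → drive 5 (remaining 1 GB)
8 GB → drive 6 (remaining 8 GB)
2 GB → drive 6 (remaining 6 GB)
13 GB → drive 7 (remaining 3 GB)
6 GB → drive 8 (remaining 10 GB)
2 GB → drive 8 (remaining 8 GB)
6 GB → drive 8 (remaining 2 GB)
8 GB → drive 9 (remaining 8 GB)
9 drives × 16 GB = 144 GB; used 106 GB; unused 38 GB.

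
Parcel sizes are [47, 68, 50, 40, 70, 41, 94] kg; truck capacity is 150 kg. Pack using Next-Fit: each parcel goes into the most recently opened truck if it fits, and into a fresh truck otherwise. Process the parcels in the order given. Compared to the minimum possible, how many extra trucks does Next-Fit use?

1

Next-Fit: [47,68] [50,40] [70,41] [94] → 4 trucks.
Total size 410 kg; any packing needs at least ⌈410/150⌉ = 3 trucks.
An optimal packing achieves that bound: [94,50] [70,68] [47,41,40] → 3 trucks.
Excess: 4 − 3 = 1.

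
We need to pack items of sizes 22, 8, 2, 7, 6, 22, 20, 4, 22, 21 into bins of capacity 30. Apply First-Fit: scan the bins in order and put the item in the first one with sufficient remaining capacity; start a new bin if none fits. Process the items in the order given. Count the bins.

Put 22 in bin 1; 8 remain.
Put 8 in bin 1; 0 remain.
Put 2 in bin 2; 28 remain.
Put 7 in bin 2; 21 remain.
Put 6 in bin 2; 15 remain.
Put 22 in bin 3; 8 remain.
Put 20 in bin 4; 10 remain.
Put 4 in bin 2; 11 remain.
Put 22 in bin 5; 8 remain.
Put 21 in bin 6; 9 remain.
Final bins: [22,8] [2,7,6,4] [22] [20] [22] [21].

6 bins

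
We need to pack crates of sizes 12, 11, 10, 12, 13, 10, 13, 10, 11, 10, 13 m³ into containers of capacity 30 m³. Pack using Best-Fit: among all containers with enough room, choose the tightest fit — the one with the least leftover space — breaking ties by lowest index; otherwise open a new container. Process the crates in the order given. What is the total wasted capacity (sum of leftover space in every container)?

55

container 1: place 12 m³, 18 m³ left
container 1: place 11 m³, 7 m³ left
container 2: place 10 m³, 20 m³ left
container 2: place 12 m³, 8 m³ left
container 3: place 13 m³, 17 m³ left
container 3: place 10 m³, 7 m³ left
container 4: place 13 m³, 17 m³ left
container 4: place 10 m³, 7 m³ left
container 5: place 11 m³, 19 m³ left
container 5: place 10 m³, 9 m³ left
container 6: place 13 m³, 17 m³ left
6 containers × 30 m³ = 180 m³; used 125 m³; unused 55 m³.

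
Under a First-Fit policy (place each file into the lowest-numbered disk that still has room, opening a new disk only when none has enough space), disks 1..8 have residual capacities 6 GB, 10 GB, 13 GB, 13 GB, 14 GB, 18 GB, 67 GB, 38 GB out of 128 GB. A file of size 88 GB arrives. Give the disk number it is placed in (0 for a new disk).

No disk has ≥ 88 GB free, so a new disk is opened.

0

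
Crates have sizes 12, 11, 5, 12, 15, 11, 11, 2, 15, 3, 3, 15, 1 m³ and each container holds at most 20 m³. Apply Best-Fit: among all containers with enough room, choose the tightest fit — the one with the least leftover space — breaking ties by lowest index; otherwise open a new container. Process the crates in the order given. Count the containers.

8 containers

Put 12 m³ in container 1; 8 m³ remain.
Put 11 m³ in container 2; 9 m³ remain.
Put 5 m³ in container 1; 3 m³ remain.
Put 12 m³ in container 3; 8 m³ remain.
Put 15 m³ in container 4; 5 m³ remain.
Put 11 m³ in container 5; 9 m³ remain.
Put 11 m³ in container 6; 9 m³ remain.
Put 2 m³ in container 1; 1 m³ remain.
Put 15 m³ in container 7; 5 m³ remain.
Put 3 m³ in container 4; 2 m³ remain.
Put 3 m³ in container 7; 2 m³ remain.
Put 15 m³ in container 8; 5 m³ remain.
Put 1 m³ in container 1; 0 m³ remain.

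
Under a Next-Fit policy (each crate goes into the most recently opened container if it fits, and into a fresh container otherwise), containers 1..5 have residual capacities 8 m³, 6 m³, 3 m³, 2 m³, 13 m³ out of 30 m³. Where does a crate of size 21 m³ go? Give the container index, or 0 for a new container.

0

Next-Fit only looks at container 5, which has 13 m³ free.
21 m³ does not fit, so a new container is opened.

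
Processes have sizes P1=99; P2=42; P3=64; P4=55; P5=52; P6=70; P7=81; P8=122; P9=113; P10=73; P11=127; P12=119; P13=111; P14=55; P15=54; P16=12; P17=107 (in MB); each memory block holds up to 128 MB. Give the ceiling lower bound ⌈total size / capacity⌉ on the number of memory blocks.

11

Total size = 99 + 42 + 64 + 55 + 52 + 70 + 81 + 122 + 113 + 73 + 127 + 119 + 111 + 55 + 54 + 12 + 107 = 1356 MB.
⌈1356 / 128⌉ = 11.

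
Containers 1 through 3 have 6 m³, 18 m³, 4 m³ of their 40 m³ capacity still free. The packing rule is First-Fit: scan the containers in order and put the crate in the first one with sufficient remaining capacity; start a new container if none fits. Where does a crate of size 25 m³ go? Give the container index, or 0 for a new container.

No container has ≥ 25 m³ free, so a new container is opened.

0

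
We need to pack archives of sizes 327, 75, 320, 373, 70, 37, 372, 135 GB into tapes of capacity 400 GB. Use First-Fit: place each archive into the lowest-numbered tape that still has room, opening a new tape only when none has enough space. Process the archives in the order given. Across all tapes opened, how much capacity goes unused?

291

Put 327 GB in tape 1; 73 GB remain.
Put 75 GB in tape 2; 325 GB remain.
Put 320 GB in tape 2; 5 GB remain.
Put 373 GB in tape 3; 27 GB remain.
Put 70 GB in tape 1; 3 GB remain.
Put 37 GB in tape 4; 363 GB remain.
Put 372 GB in tape 5; 28 GB remain.
Put 135 GB in tape 4; 228 GB remain.
5 tapes × 400 GB = 2000 GB; used 1709 GB; unused 291 GB.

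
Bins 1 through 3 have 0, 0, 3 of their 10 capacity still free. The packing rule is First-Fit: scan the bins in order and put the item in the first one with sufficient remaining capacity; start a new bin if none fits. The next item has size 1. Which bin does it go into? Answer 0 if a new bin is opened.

Bins with room: bin 3 (3).
The first with room is bin 3.

3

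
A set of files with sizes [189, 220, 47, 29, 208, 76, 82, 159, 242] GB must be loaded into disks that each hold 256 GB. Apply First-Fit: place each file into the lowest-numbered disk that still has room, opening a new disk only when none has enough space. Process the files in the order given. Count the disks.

189 GB → disk 1 (remaining 67 GB)
220 GB → disk 2 (remaining 36 GB)
47 GB → disk 1 (remaining 20 GB)
29 GB → disk 2 (remaining 7 GB)
208 GB → disk 3 (remaining 48 GB)
76 GB → disk 4 (remaining 180 GB)
82 GB → disk 4 (remaining 98 GB)
159 GB → disk 5 (remaining 97 GB)
242 GB → disk 6 (remaining 14 GB)

6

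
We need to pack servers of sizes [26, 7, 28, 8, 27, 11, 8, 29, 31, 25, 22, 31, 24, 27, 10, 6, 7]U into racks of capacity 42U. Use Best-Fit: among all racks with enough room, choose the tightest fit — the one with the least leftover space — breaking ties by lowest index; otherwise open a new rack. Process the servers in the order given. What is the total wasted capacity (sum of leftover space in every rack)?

Put 26U in rack 1; 16U remain.
Put 7U in rack 1; 9U remain.
Put 28U in rack 2; 14U remain.
Put 8U in rack 1; 1U remain.
Put 27U in rack 3; 15U remain.
Put 11U in rack 2; 3U remain.
Put 8U in rack 3; 7U remain.
Put 29U in rack 4; 13U remain.
Put 31U in rack 5; 11U remain.
Put 25U in rack 6; 17U remain.
Put 22U in rack 7; 20U remain.
Put 31U in rack 8; 11U remain.
Put 24U in rack 9; 18U remain.
Put 27U in rack 10; 15U remain.
Put 10U in rack 5; 1U remain.
Put 6U in rack 3; 1U remain.
Put 7U in rack 8; 4U remain.
10 racks × 42U = 420U; used 327U; unused 93U.

93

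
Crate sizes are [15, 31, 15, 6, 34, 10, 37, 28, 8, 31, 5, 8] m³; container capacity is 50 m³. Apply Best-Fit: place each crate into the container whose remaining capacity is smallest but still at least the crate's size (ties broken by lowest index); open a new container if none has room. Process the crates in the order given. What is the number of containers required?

container 1: place 15 m³, 35 m³ left
container 1: place 31 m³, 4 m³ left
container 2: place 15 m³, 35 m³ left
container 2: place 6 m³, 29 m³ left
container 3: place 34 m³, 16 m³ left
container 3: place 10 m³, 6 m³ left
container 4: place 37 m³, 13 m³ left
container 2: place 28 m³, 1 m³ left
container 4: place 8 m³, 5 m³ left
container 5: place 31 m³, 19 m³ left
container 4: place 5 m³, 0 m³ left
container 5: place 8 m³, 11 m³ left

5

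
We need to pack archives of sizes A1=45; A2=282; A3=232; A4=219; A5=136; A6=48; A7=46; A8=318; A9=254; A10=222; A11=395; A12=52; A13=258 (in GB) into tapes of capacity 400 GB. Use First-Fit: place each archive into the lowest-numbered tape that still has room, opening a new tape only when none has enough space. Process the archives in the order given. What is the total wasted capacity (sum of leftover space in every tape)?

693

Put A1 (45 GB) in tape 1; 355 GB remain.
Put A2 (282 GB) in tape 1; 73 GB remain.
Put A3 (232 GB) in tape 2; 168 GB remain.
Put A4 (219 GB) in tape 3; 181 GB remain.
Put A5 (136 GB) in tape 2; 32 GB remain.
Put A6 (48 GB) in tape 1; 25 GB remain.
Put A7 (46 GB) in tape 3; 135 GB remain.
Put A8 (318 GB) in tape 4; 82 GB remain.
Put A9 (254 GB) in tape 5; 146 GB remain.
Put A10 (222 GB) in tape 6; 178 GB remain.
Put A11 (395 GB) in tape 7; 5 GB remain.
Put A12 (52 GB) in tape 3; 83 GB remain.
Put A13 (258 GB) in tape 8; 142 GB remain.
8 tapes × 400 GB = 3200 GB; used 2507 GB; unused 693 GB.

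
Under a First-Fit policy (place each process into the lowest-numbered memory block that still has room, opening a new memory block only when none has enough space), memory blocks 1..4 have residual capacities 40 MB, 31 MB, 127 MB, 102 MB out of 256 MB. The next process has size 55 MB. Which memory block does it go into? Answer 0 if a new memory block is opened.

3

Memory blocks with room: memory block 3 (127 MB), memory block 4 (102 MB).
The first with room is memory block 3.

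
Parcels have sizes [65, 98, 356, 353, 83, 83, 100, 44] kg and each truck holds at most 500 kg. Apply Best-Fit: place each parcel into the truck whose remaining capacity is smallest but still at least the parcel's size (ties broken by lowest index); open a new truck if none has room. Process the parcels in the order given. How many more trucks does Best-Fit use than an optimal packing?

Best-Fit: [65,98,100] [356,83,44] [353,83] → 3 trucks.
Total size 1182 kg; any packing needs at least ⌈1182/500⌉ = 3 trucks.
So 3 is already optimal.

0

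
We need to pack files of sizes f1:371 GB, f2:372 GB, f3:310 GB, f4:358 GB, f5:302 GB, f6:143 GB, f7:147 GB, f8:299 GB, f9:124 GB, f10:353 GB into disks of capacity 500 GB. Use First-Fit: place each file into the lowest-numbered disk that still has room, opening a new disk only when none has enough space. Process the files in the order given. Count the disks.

7

Put f1 (371 GB) in disk 1; 129 GB remain.
Put f2 (372 GB) in disk 2; 128 GB remain.
Put f3 (310 GB) in disk 3; 190 GB remain.
Put f4 (358 GB) in disk 4; 142 GB remain.
Put f5 (302 GB) in disk 5; 198 GB remain.
Put f6 (143 GB) in disk 3; 47 GB remain.
Put f7 (147 GB) in disk 5; 51 GB remain.
Put f8 (299 GB) in disk 6; 201 GB remain.
Put f9 (124 GB) in disk 1; 5 GB remain.
Put f10 (353 GB) in disk 7; 147 GB remain.
Final disks: [371,124] [372] [310,143] [358] [302,147] [299] [353].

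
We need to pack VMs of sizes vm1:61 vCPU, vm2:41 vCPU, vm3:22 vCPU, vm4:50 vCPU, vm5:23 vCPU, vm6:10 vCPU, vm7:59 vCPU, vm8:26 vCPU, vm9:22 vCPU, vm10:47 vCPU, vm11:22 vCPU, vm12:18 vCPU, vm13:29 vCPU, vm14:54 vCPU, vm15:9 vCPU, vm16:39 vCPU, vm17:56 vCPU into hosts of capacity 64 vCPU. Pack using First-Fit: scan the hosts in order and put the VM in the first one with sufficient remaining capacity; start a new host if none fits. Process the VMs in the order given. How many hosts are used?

11

Put vm1 (61 vCPU) in host 1; 3 vCPU remain.
Put vm2 (41 vCPU) in host 2; 23 vCPU remain.
Put vm3 (22 vCPU) in host 2; 1 vCPU remain.
Put vm4 (50 vCPU) in host 3; 14 vCPU remain.
Put vm5 (23 vCPU) in host 4; 41 vCPU remain.
Put vm6 (10 vCPU) in host 3; 4 vCPU remain.
Put vm7 (59 vCPU) in host 5; 5 vCPU remain.
Put vm8 (26 vCPU) in host 4; 15 vCPU remain.
Put vm9 (22 vCPU) in host 6; 42 vCPU remain.
Put vm10 (47 vCPU) in host 7; 17 vCPU remain.
Put vm11 (22 vCPU) in host 6; 20 vCPU remain.
Put vm12 (18 vCPU) in host 6; 2 vCPU remain.
Put vm13 (29 vCPU) in host 8; 35 vCPU remain.
Put vm14 (54 vCPU) in host 9; 10 vCPU remain.
Put vm15 (9 vCPU) in host 4; 6 vCPU remain.
Put vm16 (39 vCPU) in host 10; 25 vCPU remain.
Put vm17 (56 vCPU) in host 11; 8 vCPU remain.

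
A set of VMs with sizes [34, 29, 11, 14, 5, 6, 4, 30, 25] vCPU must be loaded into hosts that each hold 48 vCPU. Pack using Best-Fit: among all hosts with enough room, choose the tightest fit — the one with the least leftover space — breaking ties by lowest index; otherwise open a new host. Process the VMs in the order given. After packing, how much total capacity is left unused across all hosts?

34

host 1: place 34 vCPU, 14 vCPU left
host 2: place 29 vCPU, 19 vCPU left
host 1: place 11 vCPU, 3 vCPU left
host 2: place 14 vCPU, 5 vCPU left
host 2: place 5 vCPU, 0 vCPU left
host 3: place 6 vCPU, 42 vCPU left
host 3: place 4 vCPU, 38 vCPU left
host 3: place 30 vCPU, 8 vCPU left
host 4: place 25 vCPU, 23 vCPU left
4 hosts × 48 vCPU = 192 vCPU; used 158 vCPU; unused 34 vCPU.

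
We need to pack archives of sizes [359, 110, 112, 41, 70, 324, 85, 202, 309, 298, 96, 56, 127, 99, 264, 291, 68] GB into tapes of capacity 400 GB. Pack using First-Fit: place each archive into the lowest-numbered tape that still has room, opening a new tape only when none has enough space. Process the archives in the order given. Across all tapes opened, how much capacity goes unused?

289

tape 1: place 359 GB, 41 GB left
tape 2: place 110 GB, 290 GB left
tape 2: place 112 GB, 178 GB left
tape 1: place 41 GB, 0 GB left
tape 2: place 70 GB, 108 GB left
tape 3: place 324 GB, 76 GB left
tape 2: place 85 GB, 23 GB left
tape 4: place 202 GB, 198 GB left
tape 5: place 309 GB, 91 GB left
tape 6: place 298 GB, 102 GB left
tape 4: place 96 GB, 102 GB left
tape 3: place 56 GB, 20 GB left
tape 7: place 127 GB, 273 GB left
tape 4: place 99 GB, 3 GB left
tape 7: place 264 GB, 9 GB left
tape 8: place 291 GB, 109 GB left
tape 5: place 68 GB, 23 GB left
8 tapes × 400 GB = 3200 GB; used 2911 GB; unused 289 GB.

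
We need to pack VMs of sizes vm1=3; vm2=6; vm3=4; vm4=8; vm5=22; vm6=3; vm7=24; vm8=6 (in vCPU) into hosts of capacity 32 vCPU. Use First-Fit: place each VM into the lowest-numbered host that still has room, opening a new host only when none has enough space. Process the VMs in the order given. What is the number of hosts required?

3 hosts

vm1 (3 vCPU) → host 1 (remaining 29 vCPU)
vm2 (6 vCPU) → host 1 (remaining 23 vCPU)
vm3 (4 vCPU) → host 1 (remaining 19 vCPU)
vm4 (8 vCPU) → host 1 (remaining 11 vCPU)
vm5 (22 vCPU) → host 2 (remaining 10 vCPU)
vm6 (3 vCPU) → host 1 (remaining 8 vCPU)
vm7 (24 vCPU) → host 3 (remaining 8 vCPU)
vm8 (6 vCPU) → host 1 (remaining 2 vCPU)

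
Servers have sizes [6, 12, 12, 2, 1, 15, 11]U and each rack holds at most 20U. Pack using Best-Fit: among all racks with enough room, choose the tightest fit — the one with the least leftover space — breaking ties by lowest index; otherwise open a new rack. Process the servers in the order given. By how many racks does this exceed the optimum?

0

Best-Fit: [6,12,2] [12,1] [15] [11] → 4 racks.
4 servers exceed 10U (half the capacity), and no two of those can share a rack, so at least 4 racks are needed.
So 4 is already optimal.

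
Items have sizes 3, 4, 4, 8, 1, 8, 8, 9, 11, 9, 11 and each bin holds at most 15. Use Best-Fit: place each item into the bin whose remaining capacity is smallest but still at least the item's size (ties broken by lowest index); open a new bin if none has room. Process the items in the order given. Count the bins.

bin 1: place 3, 12 left
bin 1: place 4, 8 left
bin 1: place 4, 4 left
bin 2: place 8, 7 left
bin 1: place 1, 3 left
bin 3: place 8, 7 left
bin 4: place 8, 7 left
bin 5: place 9, 6 left
bin 6: place 11, 4 left
bin 7: place 9, 6 left
bin 8: place 11, 4 left

8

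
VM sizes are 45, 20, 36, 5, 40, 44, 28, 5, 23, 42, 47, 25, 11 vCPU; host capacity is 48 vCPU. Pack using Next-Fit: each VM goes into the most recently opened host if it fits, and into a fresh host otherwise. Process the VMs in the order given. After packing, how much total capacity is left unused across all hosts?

host 1: place 45 vCPU, 3 vCPU left
host 2: place 20 vCPU, 28 vCPU left
host 3: place 36 vCPU, 12 vCPU left
host 3: place 5 vCPU, 7 vCPU left
host 4: place 40 vCPU, 8 vCPU left
host 5: place 44 vCPU, 4 vCPU left
host 6: place 28 vCPU, 20 vCPU left
host 6: place 5 vCPU, 15 vCPU left
host 7: place 23 vCPU, 25 vCPU left
host 8: place 42 vCPU, 6 vCPU left
host 9: place 47 vCPU, 1 vCPU left
host 10: place 25 vCPU, 23 vCPU left
host 10: place 11 vCPU, 12 vCPU left
10 hosts × 48 vCPU = 480 vCPU; used 371 vCPU; unused 109 vCPU.

109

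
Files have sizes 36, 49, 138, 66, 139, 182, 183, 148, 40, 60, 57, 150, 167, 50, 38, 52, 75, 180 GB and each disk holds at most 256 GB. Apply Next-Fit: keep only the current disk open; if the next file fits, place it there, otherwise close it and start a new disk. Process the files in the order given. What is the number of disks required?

disk 1: place 36 GB, 220 GB left
disk 1: place 49 GB, 171 GB left
disk 1: place 138 GB, 33 GB left
disk 2: place 66 GB, 190 GB left
disk 2: place 139 GB, 51 GB left
disk 3: place 182 GB, 74 GB left
disk 4: place 183 GB, 73 GB left
disk 5: place 148 GB, 108 GB left
disk 5: place 40 GB, 68 GB left
disk 5: place 60 GB, 8 GB left
disk 6: place 57 GB, 199 GB left
disk 6: place 150 GB, 49 GB left
disk 7: place 167 GB, 89 GB left
disk 7: place 50 GB, 39 GB left
disk 7: place 38 GB, 1 GB left
disk 8: place 52 GB, 204 GB left
disk 8: place 75 GB, 129 GB left
disk 9: place 180 GB, 76 GB left

9 disks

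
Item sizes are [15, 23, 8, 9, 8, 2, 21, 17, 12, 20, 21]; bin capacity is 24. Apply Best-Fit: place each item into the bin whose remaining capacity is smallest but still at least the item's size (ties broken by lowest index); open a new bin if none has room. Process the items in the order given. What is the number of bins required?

8

15 → bin 1 (remaining 9)
23 → bin 2 (remaining 1)
8 → bin 1 (remaining 1)
9 → bin 3 (remaining 15)
8 → bin 3 (remaining 7)
2 → bin 3 (remaining 5)
21 → bin 4 (remaining 3)
17 → bin 5 (remaining 7)
12 → bin 6 (remaining 12)
20 → bin 7 (remaining 4)
21 → bin 8 (remaining 3)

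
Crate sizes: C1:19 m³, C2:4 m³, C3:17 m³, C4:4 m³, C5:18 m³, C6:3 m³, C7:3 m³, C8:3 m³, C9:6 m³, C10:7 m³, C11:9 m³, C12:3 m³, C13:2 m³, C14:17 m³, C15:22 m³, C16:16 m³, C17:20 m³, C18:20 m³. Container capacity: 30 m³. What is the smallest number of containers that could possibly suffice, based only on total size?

Total size = 19 + 4 + 17 + 4 + 18 + 3 + 3 + 3 + 6 + 7 + 9 + 3 + 2 + 17 + 22 + 16 + 20 + 20 = 193 m³.
⌈193 / 30⌉ = 7.

7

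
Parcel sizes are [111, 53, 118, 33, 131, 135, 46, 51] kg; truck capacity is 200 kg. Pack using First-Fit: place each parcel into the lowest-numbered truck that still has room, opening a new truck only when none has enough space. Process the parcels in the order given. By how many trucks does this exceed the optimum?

First-Fit: [111,53,33] [118,46] [131,51] [135] → 4 trucks.
Total size 678 kg; any packing needs at least ⌈678/200⌉ = 4 trucks.
So 4 is already optimal.

0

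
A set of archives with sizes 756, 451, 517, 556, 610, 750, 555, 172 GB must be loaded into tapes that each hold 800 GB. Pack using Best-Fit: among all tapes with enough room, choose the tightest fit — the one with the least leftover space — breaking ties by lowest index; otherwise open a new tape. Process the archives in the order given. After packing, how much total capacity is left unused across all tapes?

1233

tape 1: place 756 GB, 44 GB left
tape 2: place 451 GB, 349 GB left
tape 3: place 517 GB, 283 GB left
tape 4: place 556 GB, 244 GB left
tape 5: place 610 GB, 190 GB left
tape 6: place 750 GB, 50 GB left
tape 7: place 555 GB, 245 GB left
tape 5: place 172 GB, 18 GB left
7 tapes × 800 GB = 5600 GB; used 4367 GB; unused 1233 GB.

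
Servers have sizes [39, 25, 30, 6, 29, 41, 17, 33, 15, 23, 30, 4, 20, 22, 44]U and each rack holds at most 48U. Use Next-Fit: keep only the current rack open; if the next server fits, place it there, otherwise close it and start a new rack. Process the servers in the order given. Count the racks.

11 racks

Put 39U in rack 1; 9U remain.
Put 25U in rack 2; 23U remain.
Put 30U in rack 3; 18U remain.
Put 6U in rack 3; 12U remain.
Put 29U in rack 4; 19U remain.
Put 41U in rack 5; 7U remain.
Put 17U in rack 6; 31U remain.
Put 33U in rack 7; 15U remain.
Put 15U in rack 7; 0U remain.
Put 23U in rack 8; 25U remain.
Put 30U in rack 9; 18U remain.
Put 4U in rack 9; 14U remain.
Put 20U in rack 10; 28U remain.
Put 22U in rack 10; 6U remain.
Put 44U in rack 11; 4U remain.
Final racks: [39] [25] [30,6] [29] [41] [17] [33,15] [23] [30,4] [20,22] [44].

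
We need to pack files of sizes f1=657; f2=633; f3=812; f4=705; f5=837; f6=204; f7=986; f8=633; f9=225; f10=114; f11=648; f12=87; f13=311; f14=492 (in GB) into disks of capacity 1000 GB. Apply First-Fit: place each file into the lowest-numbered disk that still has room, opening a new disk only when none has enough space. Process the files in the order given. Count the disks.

9 disks

Put f1 (657 GB) in disk 1; 343 GB remain.
Put f2 (633 GB) in disk 2; 367 GB remain.
Put f3 (812 GB) in disk 3; 188 GB remain.
Put f4 (705 GB) in disk 4; 295 GB remain.
Put f5 (837 GB) in disk 5; 163 GB remain.
Put f6 (204 GB) in disk 1; 139 GB remain.
Put f7 (986 GB) in disk 6; 14 GB remain.
Put f8 (633 GB) in disk 7; 367 GB remain.
Put f9 (225 GB) in disk 2; 142 GB remain.
Put f10 (114 GB) in disk 1; 25 GB remain.
Put f11 (648 GB) in disk 8; 352 GB remain.
Put f12 (87 GB) in disk 2; 55 GB remain.
Put f13 (311 GB) in disk 7; 56 GB remain.
Put f14 (492 GB) in disk 9; 508 GB remain.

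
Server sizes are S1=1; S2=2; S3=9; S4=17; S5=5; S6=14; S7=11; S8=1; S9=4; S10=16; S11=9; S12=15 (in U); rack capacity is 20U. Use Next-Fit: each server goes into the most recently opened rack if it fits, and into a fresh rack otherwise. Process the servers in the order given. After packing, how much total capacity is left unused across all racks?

36

Put S1 (1U) in rack 1; 19U remain.
Put S2 (2U) in rack 1; 17U remain.
Put S3 (9U) in rack 1; 8U remain.
Put S4 (17U) in rack 2; 3U remain.
Put S5 (5U) in rack 3; 15U remain.
Put S6 (14U) in rack 3; 1U remain.
Put S7 (11U) in rack 4; 9U remain.
Put S8 (1U) in rack 4; 8U remain.
Put S9 (4U) in rack 4; 4U remain.
Put S10 (16U) in rack 5; 4U remain.
Put S11 (9U) in rack 6; 11U remain.
Put S12 (15U) in rack 7; 5U remain.
7 racks × 20U = 140U; used 104U; unused 36U.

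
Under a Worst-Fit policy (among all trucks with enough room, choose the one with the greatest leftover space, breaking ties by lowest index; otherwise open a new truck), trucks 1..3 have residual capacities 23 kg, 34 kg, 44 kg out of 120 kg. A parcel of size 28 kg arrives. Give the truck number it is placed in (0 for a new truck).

3

Trucks with room: truck 2 (34 kg), truck 3 (44 kg).
Most room is truck 3 with 44 kg free.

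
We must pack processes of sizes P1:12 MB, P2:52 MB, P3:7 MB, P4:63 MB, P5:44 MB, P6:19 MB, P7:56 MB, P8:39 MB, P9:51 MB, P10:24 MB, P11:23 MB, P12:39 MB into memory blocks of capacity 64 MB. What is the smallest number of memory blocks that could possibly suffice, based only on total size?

7

Total size = 12 + 52 + 7 + 63 + 44 + 19 + 56 + 39 + 51 + 24 + 23 + 39 = 429 MB.
⌈429 / 64⌉ = 7.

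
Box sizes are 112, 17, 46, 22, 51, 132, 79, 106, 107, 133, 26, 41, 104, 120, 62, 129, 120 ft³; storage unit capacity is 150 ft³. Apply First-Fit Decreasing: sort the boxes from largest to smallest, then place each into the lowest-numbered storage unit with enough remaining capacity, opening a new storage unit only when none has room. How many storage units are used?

Sorted descending: 133, 132, 129, 120, 120, 112, 107, 106, 104, 79, 62, 51, 46, 41, 26, 22, 17.
Put 133 ft³ in storage unit 1; 17 ft³ remain.
Put 132 ft³ in storage unit 2; 18 ft³ remain.
Put 129 ft³ in storage unit 3; 21 ft³ remain.
Put 120 ft³ in storage unit 4; 30 ft³ remain.
Put 120 ft³ in storage unit 5; 30 ft³ remain.
Put 112 ft³ in storage unit 6; 38 ft³ remain.
Put 107 ft³ in storage unit 7; 43 ft³ remain.
Put 106 ft³ in storage unit 8; 44 ft³ remain.
Put 104 ft³ in storage unit 9; 46 ft³ remain.
Put 79 ft³ in storage unit 10; 71 ft³ remain.
Put 62 ft³ in storage unit 10; 9 ft³ remain.
Put 51 ft³ in storage unit 11; 99 ft³ remain.
Put 46 ft³ in storage unit 9; 0 ft³ remain.
Put 41 ft³ in storage unit 7; 2 ft³ remain.
Put 26 ft³ in storage unit 4; 4 ft³ remain.
Put 22 ft³ in storage unit 5; 8 ft³ remain.
Put 17 ft³ in storage unit 1; 0 ft³ remain.
Final storage units: [133,17] [132] [129] [120,26] [120,22] [112] [107,41] [106] [104,46] [79,62] [51].

11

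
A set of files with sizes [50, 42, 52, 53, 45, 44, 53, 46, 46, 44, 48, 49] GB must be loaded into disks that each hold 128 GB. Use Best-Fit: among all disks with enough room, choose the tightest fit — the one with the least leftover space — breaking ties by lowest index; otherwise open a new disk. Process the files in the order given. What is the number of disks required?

6 disks

disk 1: place 50 GB, 78 GB left
disk 1: place 42 GB, 36 GB left
disk 2: place 52 GB, 76 GB left
disk 2: place 53 GB, 23 GB left
disk 3: place 45 GB, 83 GB left
disk 3: place 44 GB, 39 GB left
disk 4: place 53 GB, 75 GB left
disk 4: place 46 GB, 29 GB left
disk 5: place 46 GB, 82 GB left
disk 5: place 44 GB, 38 GB left
disk 6: place 48 GB, 80 GB left
disk 6: place 49 GB, 31 GB left
Final disks: [50,42] [52,53] [45,44] [53,46] [46,44] [48,49].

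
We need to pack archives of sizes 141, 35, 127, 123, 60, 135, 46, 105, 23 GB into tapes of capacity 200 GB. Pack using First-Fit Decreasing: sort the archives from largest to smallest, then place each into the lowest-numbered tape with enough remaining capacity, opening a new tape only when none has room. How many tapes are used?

5 tapes

Sorted descending: 141, 135, 127, 123, 105, 60, 46, 35, 23.
141 GB → tape 1 (remaining 59 GB)
135 GB → tape 2 (remaining 65 GB)
127 GB → tape 3 (remaining 73 GB)
123 GB → tape 4 (remaining 77 GB)
105 GB → tape 5 (remaining 95 GB)
60 GB → tape 2 (remaining 5 GB)
46 GB → tape 1 (remaining 13 GB)
35 GB → tape 3 (remaining 38 GB)
23 GB → tape 3 (remaining 15 GB)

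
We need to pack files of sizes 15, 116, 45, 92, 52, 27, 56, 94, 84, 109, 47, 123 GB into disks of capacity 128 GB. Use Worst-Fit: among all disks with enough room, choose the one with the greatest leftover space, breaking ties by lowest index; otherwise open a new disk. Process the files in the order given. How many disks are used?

8 disks

15 GB → disk 1 (remaining 113 GB)
116 GB → disk 2 (remaining 12 GB)
45 GB → disk 1 (remaining 68 GB)
92 GB → disk 3 (remaining 36 GB)
52 GB → disk 1 (remaining 16 GB)
27 GB → disk 3 (remaining 9 GB)
56 GB → disk 4 (remaining 72 GB)
94 GB → disk 5 (remaining 34 GB)
84 GB → disk 6 (remaining 44 GB)
109 GB → disk 7 (remaining 19 GB)
47 GB → disk 4 (remaining 25 GB)
123 GB → disk 8 (remaining 5 GB)
Final disks: [15,45,52] [116] [92,27] [56,47] [94] [84] [109] [123].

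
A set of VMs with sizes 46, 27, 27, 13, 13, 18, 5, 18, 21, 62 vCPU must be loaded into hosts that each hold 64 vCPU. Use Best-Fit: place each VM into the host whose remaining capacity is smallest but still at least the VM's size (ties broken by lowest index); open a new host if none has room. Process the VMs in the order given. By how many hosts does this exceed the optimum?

1

Best-Fit: [46,13,5] [27,27] [13,18,18] [21] [62] → 5 hosts.
Total size 250 vCPU; any packing needs at least ⌈250/64⌉ = 4 hosts.
An optimal packing achieves that bound: [62] [46,18] [27,21,13] [27,18,13,5] → 4 hosts.
Excess: 5 − 4 = 1.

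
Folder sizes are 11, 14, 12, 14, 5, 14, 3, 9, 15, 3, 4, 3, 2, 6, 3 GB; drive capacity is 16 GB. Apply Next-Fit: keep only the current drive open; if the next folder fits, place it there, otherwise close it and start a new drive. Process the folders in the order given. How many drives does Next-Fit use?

drive 1: place 11 GB, 5 GB left
drive 2: place 14 GB, 2 GB left
drive 3: place 12 GB, 4 GB left
drive 4: place 14 GB, 2 GB left
drive 5: place 5 GB, 11 GB left
drive 6: place 14 GB, 2 GB left
drive 7: place 3 GB, 13 GB left
drive 7: place 9 GB, 4 GB left
drive 8: place 15 GB, 1 GB left
drive 9: place 3 GB, 13 GB left
drive 9: place 4 GB, 9 GB left
drive 9: place 3 GB, 6 GB left
drive 9: place 2 GB, 4 GB left
drive 10: place 6 GB, 10 GB left
drive 10: place 3 GB, 7 GB left

10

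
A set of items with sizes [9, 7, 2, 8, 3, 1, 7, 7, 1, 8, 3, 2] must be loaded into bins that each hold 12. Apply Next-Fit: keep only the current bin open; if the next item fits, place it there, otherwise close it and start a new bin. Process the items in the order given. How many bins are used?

7

bin 1: place 9, 3 left
bin 2: place 7, 5 left
bin 2: place 2, 3 left
bin 3: place 8, 4 left
bin 3: place 3, 1 left
bin 3: place 1, 0 left
bin 4: place 7, 5 left
bin 5: place 7, 5 left
bin 5: place 1, 4 left
bin 6: place 8, 4 left
bin 6: place 3, 1 left
bin 7: place 2, 10 left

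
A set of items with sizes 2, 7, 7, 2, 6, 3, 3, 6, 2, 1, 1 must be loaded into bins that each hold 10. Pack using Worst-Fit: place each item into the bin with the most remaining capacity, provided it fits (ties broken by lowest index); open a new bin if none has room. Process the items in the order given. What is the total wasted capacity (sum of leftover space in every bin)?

Put 2 in bin 1; 8 remain.
Put 7 in bin 1; 1 remain.
Put 7 in bin 2; 3 remain.
Put 2 in bin 2; 1 remain.
Put 6 in bin 3; 4 remain.
Put 3 in bin 3; 1 remain.
Put 3 in bin 4; 7 remain.
Put 6 in bin 4; 1 remain.
Put 2 in bin 5; 8 remain.
Put 1 in bin 5; 7 remain.
Put 1 in bin 5; 6 remain.
5 bins × 10 = 50; used 40; unused 10.

10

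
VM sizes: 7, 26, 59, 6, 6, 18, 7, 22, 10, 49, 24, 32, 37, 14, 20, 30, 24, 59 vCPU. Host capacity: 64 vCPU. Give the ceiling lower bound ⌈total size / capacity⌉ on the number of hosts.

Total size = 7 + 26 + 59 + 6 + 6 + 18 + 7 + 22 + 10 + 49 + 24 + 32 + 37 + 14 + 20 + 30 + 24 + 59 = 450 vCPU.
⌈450 / 64⌉ = 8.

8 hosts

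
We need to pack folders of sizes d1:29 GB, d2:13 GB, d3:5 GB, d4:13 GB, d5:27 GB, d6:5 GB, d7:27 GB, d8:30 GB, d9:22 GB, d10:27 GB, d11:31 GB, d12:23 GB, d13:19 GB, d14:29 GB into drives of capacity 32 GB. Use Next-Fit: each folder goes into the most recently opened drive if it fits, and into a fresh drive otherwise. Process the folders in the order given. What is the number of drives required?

d1 (29 GB) → drive 1 (remaining 3 GB)
d2 (13 GB) → drive 2 (remaining 19 GB)
d3 (5 GB) → drive 2 (remaining 14 GB)
d4 (13 GB) → drive 2 (remaining 1 GB)
d5 (27 GB) → drive 3 (remaining 5 GB)
d6 (5 GB) → drive 3 (remaining 0 GB)
d7 (27 GB) → drive 4 (remaining 5 GB)
d8 (30 GB) → drive 5 (remaining 2 GB)
d9 (22 GB) → drive 6 (remaining 10 GB)
d10 (27 GB) → drive 7 (remaining 5 GB)
d11 (31 GB) → drive 8 (remaining 1 GB)
d12 (23 GB) → drive 9 (remaining 9 GB)
d13 (19 GB) → drive 10 (remaining 13 GB)
d14 (29 GB) → drive 11 (remaining 3 GB)
Final drives: [29] [13,5,13] [27,5] [27] [30] [22] [27] [31] [23] [19] [29].

11 drives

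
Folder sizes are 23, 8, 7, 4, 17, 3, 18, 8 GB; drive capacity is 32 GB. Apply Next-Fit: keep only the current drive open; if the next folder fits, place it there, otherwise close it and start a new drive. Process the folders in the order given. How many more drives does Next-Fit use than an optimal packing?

0

Next-Fit: [23,8] [7,4,17,3] [18,8] → 3 drives.
Total size 88 GB; any packing needs at least ⌈88/32⌉ = 3 drives.
So 3 is already optimal.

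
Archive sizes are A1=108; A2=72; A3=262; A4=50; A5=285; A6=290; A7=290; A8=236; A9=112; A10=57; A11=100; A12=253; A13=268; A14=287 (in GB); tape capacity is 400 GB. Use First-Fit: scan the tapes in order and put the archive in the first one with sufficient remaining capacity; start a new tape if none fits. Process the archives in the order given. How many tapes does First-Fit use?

9

A1 (108 GB) → tape 1 (remaining 292 GB)
A2 (72 GB) → tape 1 (remaining 220 GB)
A3 (262 GB) → tape 2 (remaining 138 GB)
A4 (50 GB) → tape 1 (remaining 170 GB)
A5 (285 GB) → tape 3 (remaining 115 GB)
A6 (290 GB) → tape 4 (remaining 110 GB)
A7 (290 GB) → tape 5 (remaining 110 GB)
A8 (236 GB) → tape 6 (remaining 164 GB)
A9 (112 GB) → tape 1 (remaining 58 GB)
A10 (57 GB) → tape 1 (remaining 1 GB)
A11 (100 GB) → tape 2 (remaining 38 GB)
A12 (253 GB) → tape 7 (remaining 147 GB)
A13 (268 GB) → tape 8 (remaining 132 GB)
A14 (287 GB) → tape 9 (remaining 113 GB)
Final tapes: [108,72,50,112,57] [262,100] [285] [290] [290] [236] [253] [268] [287].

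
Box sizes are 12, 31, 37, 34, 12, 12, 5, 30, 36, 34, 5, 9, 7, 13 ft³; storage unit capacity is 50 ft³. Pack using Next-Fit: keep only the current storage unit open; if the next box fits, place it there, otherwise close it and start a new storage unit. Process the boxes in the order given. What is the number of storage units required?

storage unit 1: place 12 ft³, 38 ft³ left
storage unit 1: place 31 ft³, 7 ft³ left
storage unit 2: place 37 ft³, 13 ft³ left
storage unit 3: place 34 ft³, 16 ft³ left
storage unit 3: place 12 ft³, 4 ft³ left
storage unit 4: place 12 ft³, 38 ft³ left
storage unit 4: place 5 ft³, 33 ft³ left
storage unit 4: place 30 ft³, 3 ft³ left
storage unit 5: place 36 ft³, 14 ft³ left
storage unit 6: place 34 ft³, 16 ft³ left
storage unit 6: place 5 ft³, 11 ft³ left
storage unit 6: place 9 ft³, 2 ft³ left
storage unit 7: place 7 ft³, 43 ft³ left
storage unit 7: place 13 ft³, 30 ft³ left

7 storage units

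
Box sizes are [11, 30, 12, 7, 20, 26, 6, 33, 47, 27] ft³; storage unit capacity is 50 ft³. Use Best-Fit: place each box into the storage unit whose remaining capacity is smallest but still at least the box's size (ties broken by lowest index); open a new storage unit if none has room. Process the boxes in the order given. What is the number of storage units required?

6

storage unit 1: place 11 ft³, 39 ft³ left
storage unit 1: place 30 ft³, 9 ft³ left
storage unit 2: place 12 ft³, 38 ft³ left
storage unit 1: place 7 ft³, 2 ft³ left
storage unit 2: place 20 ft³, 18 ft³ left
storage unit 3: place 26 ft³, 24 ft³ left
storage unit 2: place 6 ft³, 12 ft³ left
storage unit 4: place 33 ft³, 17 ft³ left
storage unit 5: place 47 ft³, 3 ft³ left
storage unit 6: place 27 ft³, 23 ft³ left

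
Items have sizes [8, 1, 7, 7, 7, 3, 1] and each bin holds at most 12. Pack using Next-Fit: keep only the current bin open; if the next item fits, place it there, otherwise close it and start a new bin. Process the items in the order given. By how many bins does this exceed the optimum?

0

Next-Fit: [8,1] [7] [7] [7,3,1] → 4 bins.
4 items exceed 6 (half the capacity), and no two of those can share a bin, so at least 4 bins are needed.
So 4 is already optimal.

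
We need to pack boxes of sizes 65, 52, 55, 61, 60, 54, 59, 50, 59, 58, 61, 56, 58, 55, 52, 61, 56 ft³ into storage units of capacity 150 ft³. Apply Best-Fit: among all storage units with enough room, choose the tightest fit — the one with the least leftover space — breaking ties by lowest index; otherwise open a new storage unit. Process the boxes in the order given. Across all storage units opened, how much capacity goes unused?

65 ft³ → storage unit 1 (remaining 85 ft³)
52 ft³ → storage unit 1 (remaining 33 ft³)
55 ft³ → storage unit 2 (remaining 95 ft³)
61 ft³ → storage unit 2 (remaining 34 ft³)
60 ft³ → storage unit 3 (remaining 90 ft³)
54 ft³ → storage unit 3 (remaining 36 ft³)
59 ft³ → storage unit 4 (remaining 91 ft³)
50 ft³ → storage unit 4 (remaining 41 ft³)
59 ft³ → storage unit 5 (remaining 91 ft³)
58 ft³ → storage unit 5 (remaining 33 ft³)
61 ft³ → storage unit 6 (remaining 89 ft³)
56 ft³ → storage unit 6 (remaining 33 ft³)
58 ft³ → storage unit 7 (remaining 92 ft³)
55 ft³ → storage unit 7 (remaining 37 ft³)
52 ft³ → storage unit 8 (remaining 98 ft³)
61 ft³ → storage unit 8 (remaining 37 ft³)
56 ft³ → storage unit 9 (remaining 94 ft³)
9 storage units × 150 ft³ = 1350 ft³; used 972 ft³; unused 378 ft³.

378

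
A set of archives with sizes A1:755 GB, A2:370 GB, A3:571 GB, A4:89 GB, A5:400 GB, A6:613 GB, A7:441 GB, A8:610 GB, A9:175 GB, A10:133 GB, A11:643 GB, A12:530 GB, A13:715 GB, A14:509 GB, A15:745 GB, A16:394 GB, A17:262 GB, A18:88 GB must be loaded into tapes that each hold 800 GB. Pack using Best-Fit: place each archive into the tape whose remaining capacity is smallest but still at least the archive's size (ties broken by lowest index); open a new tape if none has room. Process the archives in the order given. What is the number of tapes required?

12 tapes

Put A1 (755 GB) in tape 1; 45 GB remain.
Put A2 (370 GB) in tape 2; 430 GB remain.
Put A3 (571 GB) in tape 3; 229 GB remain.
Put A4 (89 GB) in tape 3; 140 GB remain.
Put A5 (400 GB) in tape 2; 30 GB remain.
Put A6 (613 GB) in tape 4; 187 GB remain.
Put A7 (441 GB) in tape 5; 359 GB remain.
Put A8 (610 GB) in tape 6; 190 GB remain.
Put A9 (175 GB) in tape 4; 12 GB remain.
Put A10 (133 GB) in tape 3; 7 GB remain.
Put A11 (643 GB) in tape 7; 157 GB remain.
Put A12 (530 GB) in tape 8; 270 GB remain.
Put A13 (715 GB) in tape 9; 85 GB remain.
Put A14 (509 GB) in tape 10; 291 GB remain.
Put A15 (745 GB) in tape 11; 55 GB remain.
Put A16 (394 GB) in tape 12; 406 GB remain.
Put A17 (262 GB) in tape 8; 8 GB remain.
Put A18 (88 GB) in tape 7; 69 GB remain.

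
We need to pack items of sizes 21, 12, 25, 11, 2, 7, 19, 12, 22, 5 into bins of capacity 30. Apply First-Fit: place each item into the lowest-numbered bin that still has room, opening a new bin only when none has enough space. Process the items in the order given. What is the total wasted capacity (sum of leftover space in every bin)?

44

Put 21 in bin 1; 9 remain.
Put 12 in bin 2; 18 remain.
Put 25 in bin 3; 5 remain.
Put 11 in bin 2; 7 remain.
Put 2 in bin 1; 7 remain.
Put 7 in bin 1; 0 remain.
Put 19 in bin 4; 11 remain.
Put 12 in bin 5; 18 remain.
Put 22 in bin 6; 8 remain.
Put 5 in bin 2; 2 remain.
6 bins × 30 = 180; used 136; unused 44.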